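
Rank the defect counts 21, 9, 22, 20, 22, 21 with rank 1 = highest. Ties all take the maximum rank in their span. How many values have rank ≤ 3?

2

Sorted (descending): 22, 22, 21, 21, 20, 9
The 2 values of 22 occupy positions 1–2 → each gets rank 2.
The 2 values of 21 occupy positions 3–4 → each gets rank 4.
Ranks ≤ 3: {2, 2} → 2 values.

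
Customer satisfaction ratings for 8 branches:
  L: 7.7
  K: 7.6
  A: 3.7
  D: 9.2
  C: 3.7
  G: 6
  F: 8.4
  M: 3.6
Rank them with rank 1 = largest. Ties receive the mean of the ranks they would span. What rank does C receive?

Sorted (descending): 9.2, 8.4, 7.7, 7.6, 6, 3.7, 3.7, 3.6
The 2 values of 3.7 occupy positions 6–7 → average rank (6+7)/2 = 6.5.
C has value 3.7 → rank 6.5.

6.5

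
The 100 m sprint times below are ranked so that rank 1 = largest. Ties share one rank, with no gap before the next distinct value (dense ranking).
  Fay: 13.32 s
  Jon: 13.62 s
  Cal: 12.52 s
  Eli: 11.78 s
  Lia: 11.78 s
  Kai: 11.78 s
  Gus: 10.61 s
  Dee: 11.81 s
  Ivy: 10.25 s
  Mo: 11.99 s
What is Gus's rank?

Sorted (descending): 13.62, 13.32, 12.52, 11.99, 11.81, 11.78, 11.78, 11.78, 10.61, 10.25
The 3 values of 11.78 share dense rank 6.
Remaining distinct values take the next consecutive integers.
Gus has value 10.61 s → rank 7.

7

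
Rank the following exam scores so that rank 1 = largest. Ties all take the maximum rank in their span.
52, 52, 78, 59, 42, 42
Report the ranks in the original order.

Sorted (descending): 78, 59, 52, 52, 42, 42
The 2 values of 52 occupy positions 3–4 → each gets rank 4.
The 2 values of 42 occupy positions 5–6 → each gets rank 6.

4, 4, 1, 2, 6, 6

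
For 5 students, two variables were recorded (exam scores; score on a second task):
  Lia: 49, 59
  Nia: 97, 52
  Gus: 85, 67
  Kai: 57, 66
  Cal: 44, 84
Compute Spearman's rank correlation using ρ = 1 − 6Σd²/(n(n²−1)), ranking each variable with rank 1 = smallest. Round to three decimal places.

Ranks of variable 1: 2, 5, 4, 3, 1
Ranks of variable 2: 2, 1, 4, 3, 5
d = r₁ − r₂: 0, 4, 0, 0, -4
d²: 0, 16, 0, 0, 16; Σd² = 32
ρ = 1 − 6·32/(5·24) = 1 − 192/120 = -0.600

-0.600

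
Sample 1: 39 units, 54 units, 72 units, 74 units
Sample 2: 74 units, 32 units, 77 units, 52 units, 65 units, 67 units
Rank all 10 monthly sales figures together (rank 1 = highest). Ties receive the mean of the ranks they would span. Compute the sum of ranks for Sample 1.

22.5

Sorted (descending): 77, 74, 74, 72, 67, 65, 54, 52, 39, 32
The 2 values of 74 occupy positions 2–3 → average rank (2+3)/2 = 2.5.
Sample 1 values → pooled ranks: 39→9, 54→7, 72→4, 74→2.5
Rank sum = 9 + 7 + 4 + 2.5 = 22.5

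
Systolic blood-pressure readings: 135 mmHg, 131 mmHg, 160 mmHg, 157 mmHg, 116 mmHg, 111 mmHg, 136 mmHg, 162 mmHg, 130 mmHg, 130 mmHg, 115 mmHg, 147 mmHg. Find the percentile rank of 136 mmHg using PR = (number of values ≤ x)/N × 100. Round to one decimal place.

N = 12.
Strictly below 136: 7. Equal to 136: 1.
PR = 8/12 × 100 = 66.7

66.7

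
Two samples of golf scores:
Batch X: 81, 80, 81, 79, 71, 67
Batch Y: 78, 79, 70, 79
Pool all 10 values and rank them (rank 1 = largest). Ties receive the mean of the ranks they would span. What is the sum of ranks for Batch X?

Sorted (descending): 81, 81, 80, 79, 79, 79, 78, 71, 70, 67
The 2 values of 81 occupy positions 1–2 → average rank (1+2)/2 = 1.5.
The 3 values of 79 occupy positions 4–6 → average rank 5.
Batch X values → pooled ranks: 81→1.5, 80→3, 81→1.5, 79→5, 71→8, 67→10
Rank sum = 1.5 + 3 + 1.5 + 5 + 8 + 10 = 29

29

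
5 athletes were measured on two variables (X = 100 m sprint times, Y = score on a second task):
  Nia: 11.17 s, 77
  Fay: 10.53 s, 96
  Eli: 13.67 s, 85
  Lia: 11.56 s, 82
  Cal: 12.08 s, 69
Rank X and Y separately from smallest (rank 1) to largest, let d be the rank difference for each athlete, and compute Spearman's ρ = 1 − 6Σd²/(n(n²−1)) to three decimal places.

Ranks of variable 1: 2, 1, 5, 3, 4
Ranks of variable 2: 2, 5, 4, 3, 1
d = r₁ − r₂: 0, -4, 1, 0, 3
d²: 0, 16, 1, 0, 9; Σd² = 26
ρ = 1 − 6·26/(5·24) = 1 − 156/120 = -0.300

-0.300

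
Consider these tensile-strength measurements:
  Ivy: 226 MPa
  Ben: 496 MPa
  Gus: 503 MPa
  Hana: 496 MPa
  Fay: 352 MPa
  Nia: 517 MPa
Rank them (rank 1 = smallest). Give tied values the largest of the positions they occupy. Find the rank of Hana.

Sorted (ascending): 226, 352, 496, 496, 503, 517
The 2 values of 496 occupy positions 3–4 → each gets rank 4.
Hana has value 496 MPa → rank 4.

4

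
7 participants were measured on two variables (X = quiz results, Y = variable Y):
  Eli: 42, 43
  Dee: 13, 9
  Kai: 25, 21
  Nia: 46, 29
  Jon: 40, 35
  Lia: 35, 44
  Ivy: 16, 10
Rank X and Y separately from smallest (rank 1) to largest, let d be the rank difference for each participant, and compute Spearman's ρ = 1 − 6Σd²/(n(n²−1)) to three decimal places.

Ranks of variable 1: 6, 1, 3, 7, 5, 4, 2
Ranks of variable 2: 6, 1, 3, 4, 5, 7, 2
d = r₁ − r₂: 0, 0, 0, 3, 0, -3, 0
d²: 0, 0, 0, 9, 0, 9, 0; Σd² = 18
ρ = 1 − 6·18/(7·48) = 1 − 108/336 = 0.679

0.679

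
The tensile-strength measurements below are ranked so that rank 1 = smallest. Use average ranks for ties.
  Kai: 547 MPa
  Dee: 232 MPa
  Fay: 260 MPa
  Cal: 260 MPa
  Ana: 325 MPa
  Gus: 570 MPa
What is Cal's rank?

2.5

Sorted (ascending): 232, 260, 260, 325, 547, 570
The 2 values of 260 occupy positions 2–3 → average rank (2+3)/2 = 2.5.
Cal has value 260 MPa → rank 2.5.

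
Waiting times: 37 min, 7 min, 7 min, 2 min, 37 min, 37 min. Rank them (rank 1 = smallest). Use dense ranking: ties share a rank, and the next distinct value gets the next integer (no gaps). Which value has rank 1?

2

Sorted (ascending): 2, 7, 7, 37, 37, 37
The 2 values of 7 share dense rank 2.
The 3 values of 37 share dense rank 3.
Remaining distinct values take the next consecutive integers.
Rank 1 → value 2.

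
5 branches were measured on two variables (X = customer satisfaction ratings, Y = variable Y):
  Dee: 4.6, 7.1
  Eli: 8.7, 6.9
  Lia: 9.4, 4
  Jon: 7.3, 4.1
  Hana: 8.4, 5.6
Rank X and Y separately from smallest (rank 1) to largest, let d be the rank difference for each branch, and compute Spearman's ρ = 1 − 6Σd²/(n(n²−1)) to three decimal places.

Ranks of variable 1: 1, 4, 5, 2, 3
Ranks of variable 2: 5, 4, 1, 2, 3
d = r₁ − r₂: -4, 0, 4, 0, 0
d²: 16, 0, 16, 0, 0; Σd² = 32
ρ = 1 − 6·32/(5·24) = 1 − 192/120 = -0.600

-0.600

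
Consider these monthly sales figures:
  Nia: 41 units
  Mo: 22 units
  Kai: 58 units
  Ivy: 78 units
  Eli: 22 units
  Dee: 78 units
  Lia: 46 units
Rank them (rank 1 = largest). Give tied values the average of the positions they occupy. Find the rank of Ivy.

1.5

Sorted (descending): 78, 78, 58, 46, 41, 22, 22
The 2 values of 78 occupy positions 1–2 → average rank (1+2)/2 = 1.5.
The 2 values of 22 occupy positions 6–7 → average rank (6+7)/2 = 6.5.
Ivy has value 78 units → rank 1.5.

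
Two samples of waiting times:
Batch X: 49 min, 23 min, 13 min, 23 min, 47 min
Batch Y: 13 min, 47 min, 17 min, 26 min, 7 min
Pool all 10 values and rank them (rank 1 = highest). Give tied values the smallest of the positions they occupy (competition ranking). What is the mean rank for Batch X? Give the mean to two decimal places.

Sorted (descending): 49, 47, 47, 26, 23, 23, 17, 13, 13, 7
The 2 values of 47 occupy positions 2–3 → each gets rank 2.
The 2 values of 23 occupy positions 5–6 → each gets rank 5.
The 2 values of 13 occupy positions 8–9 → each gets rank 8.
Batch X values → pooled ranks: 49→1, 23→5, 13→8, 23→5, 47→2
Mean rank = (1 + 5 + 8 + 5 + 2) / 5 = 4.20

4.20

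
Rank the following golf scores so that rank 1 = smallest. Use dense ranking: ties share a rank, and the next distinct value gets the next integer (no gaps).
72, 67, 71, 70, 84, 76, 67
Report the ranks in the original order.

4, 1, 3, 2, 6, 5, 1

Sorted (ascending): 67, 67, 70, 71, 72, 76, 84
The 2 values of 67 share dense rank 1.
Remaining distinct values take the next consecutive integers.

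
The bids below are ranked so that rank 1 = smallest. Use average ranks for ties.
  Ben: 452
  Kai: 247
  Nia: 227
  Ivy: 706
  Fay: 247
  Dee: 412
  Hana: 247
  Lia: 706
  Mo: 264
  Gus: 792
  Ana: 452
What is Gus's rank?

11

Sorted (ascending): 227, 247, 247, 247, 264, 412, 452, 452, 706, 706, 792
The 3 values of 247 occupy positions 2–4 → average rank 3.
The 2 values of 452 occupy positions 7–8 → average rank (7+8)/2 = 7.5.
The 2 values of 706 occupy positions 9–10 → average rank (9+10)/2 = 9.5.
Gus has value 792 → rank 11.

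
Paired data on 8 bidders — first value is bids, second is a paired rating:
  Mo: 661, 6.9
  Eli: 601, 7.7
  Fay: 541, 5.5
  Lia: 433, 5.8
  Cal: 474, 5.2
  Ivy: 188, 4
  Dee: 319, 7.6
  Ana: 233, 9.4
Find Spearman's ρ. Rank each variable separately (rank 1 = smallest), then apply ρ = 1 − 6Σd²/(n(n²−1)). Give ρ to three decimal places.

0.143

Ranks of variable 1: 8, 7, 6, 4, 5, 1, 3, 2
Ranks of variable 2: 5, 7, 3, 4, 2, 1, 6, 8
d = r₁ − r₂: 3, 0, 3, 0, 3, 0, -3, -6
d²: 9, 0, 9, 0, 9, 0, 9, 36; Σd² = 72
ρ = 1 − 6·72/(8·63) = 1 − 432/504 = 0.143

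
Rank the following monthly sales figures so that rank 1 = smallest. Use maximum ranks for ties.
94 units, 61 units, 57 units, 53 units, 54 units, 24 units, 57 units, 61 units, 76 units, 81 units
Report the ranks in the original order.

Sorted (ascending): 24, 53, 54, 57, 57, 61, 61, 76, 81, 94
The 2 values of 57 occupy positions 4–5 → each gets rank 5.
The 2 values of 61 occupy positions 6–7 → each gets rank 7.

10, 7, 5, 2, 3, 1, 5, 7, 8, 9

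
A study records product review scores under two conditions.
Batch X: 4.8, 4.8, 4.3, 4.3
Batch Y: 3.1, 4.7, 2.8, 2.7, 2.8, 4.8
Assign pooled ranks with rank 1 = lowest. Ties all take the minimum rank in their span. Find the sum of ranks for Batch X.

26

Sorted (ascending): 2.7, 2.8, 2.8, 3.1, 4.3, 4.3, 4.7, 4.8, 4.8, 4.8
The 2 values of 2.8 occupy positions 2–3 → each gets rank 2.
The 2 values of 4.3 occupy positions 5–6 → each gets rank 5.
The 3 values of 4.8 occupy positions 8–10 → each gets rank 8.
Batch X values → pooled ranks: 4.8→8, 4.8→8, 4.3→5, 4.3→5
Rank sum = 8 + 8 + 5 + 5 = 26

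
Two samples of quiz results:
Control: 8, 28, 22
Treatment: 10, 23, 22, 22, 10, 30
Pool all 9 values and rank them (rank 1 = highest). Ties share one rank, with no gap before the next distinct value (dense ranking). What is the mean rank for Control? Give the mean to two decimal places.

4.00

Sorted (descending): 30, 28, 23, 22, 22, 22, 10, 10, 8
The 3 values of 22 share dense rank 4.
The 2 values of 10 share dense rank 5.
Remaining distinct values take the next consecutive integers.
Control values → pooled ranks: 8→6, 28→2, 22→4
Mean rank = (6 + 2 + 4) / 3 = 4.00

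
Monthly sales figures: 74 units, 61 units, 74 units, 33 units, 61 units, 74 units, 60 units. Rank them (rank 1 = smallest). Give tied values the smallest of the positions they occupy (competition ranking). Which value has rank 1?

Sorted (ascending): 33, 60, 61, 61, 74, 74, 74
The 2 values of 61 occupy positions 3–4 → each gets rank 3.
The 3 values of 74 occupy positions 5–7 → each gets rank 5.
Rank 1 → value 33.

33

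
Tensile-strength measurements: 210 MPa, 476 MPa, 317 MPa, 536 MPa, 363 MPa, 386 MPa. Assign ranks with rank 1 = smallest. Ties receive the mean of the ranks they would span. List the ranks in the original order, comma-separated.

Sorted (ascending): 210, 317, 363, 386, 476, 536
No ties — each value takes its position as its rank.

1, 5, 2, 6, 3, 4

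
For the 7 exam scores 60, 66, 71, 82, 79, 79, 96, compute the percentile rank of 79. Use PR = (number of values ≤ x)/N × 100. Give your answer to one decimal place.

71.4

N = 7.
Strictly below 79: 3. Equal to 79: 2.
PR = 5/7 × 100 = 71.4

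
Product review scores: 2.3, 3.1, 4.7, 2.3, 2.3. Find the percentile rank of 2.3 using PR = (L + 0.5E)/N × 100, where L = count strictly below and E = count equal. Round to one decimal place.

N = 5.
Strictly below 2.3: 0. Equal to 2.3: 3.
PR = (0 + 0.5·3)/5 × 100 = 30.0

30.0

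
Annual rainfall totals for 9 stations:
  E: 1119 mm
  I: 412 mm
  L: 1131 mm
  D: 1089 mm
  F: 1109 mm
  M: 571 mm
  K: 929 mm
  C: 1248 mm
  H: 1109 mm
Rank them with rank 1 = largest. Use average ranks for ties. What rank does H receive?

4.5

Sorted (descending): 1248, 1131, 1119, 1109, 1109, 1089, 929, 571, 412
The 2 values of 1109 occupy positions 4–5 → average rank (4+5)/2 = 4.5.
H has value 1109 mm → rank 4.5.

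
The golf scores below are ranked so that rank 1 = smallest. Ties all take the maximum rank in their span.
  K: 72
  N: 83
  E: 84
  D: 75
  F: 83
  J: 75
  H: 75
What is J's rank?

Sorted (ascending): 72, 75, 75, 75, 83, 83, 84
The 3 values of 75 occupy positions 2–4 → each gets rank 4.
The 2 values of 83 occupy positions 5–6 → each gets rank 6.
J has value 75 → rank 4.

4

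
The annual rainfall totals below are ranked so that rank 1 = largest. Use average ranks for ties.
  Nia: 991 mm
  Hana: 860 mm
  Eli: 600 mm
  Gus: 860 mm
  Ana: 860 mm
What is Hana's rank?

Sorted (descending): 991, 860, 860, 860, 600
The 3 values of 860 occupy positions 2–4 → average rank 3.
Hana has value 860 mm → rank 3.

3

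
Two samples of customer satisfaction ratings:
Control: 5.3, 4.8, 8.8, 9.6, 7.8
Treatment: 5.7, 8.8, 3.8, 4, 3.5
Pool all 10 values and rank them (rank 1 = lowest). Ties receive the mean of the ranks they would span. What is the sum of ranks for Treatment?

20.5

Sorted (ascending): 3.5, 3.8, 4, 4.8, 5.3, 5.7, 7.8, 8.8, 8.8, 9.6
The 2 values of 8.8 occupy positions 8–9 → average rank (8+9)/2 = 8.5.
Treatment values → pooled ranks: 5.7→6, 8.8→8.5, 3.8→2, 4→3, 3.5→1
Rank sum = 6 + 8.5 + 2 + 3 + 1 = 20.5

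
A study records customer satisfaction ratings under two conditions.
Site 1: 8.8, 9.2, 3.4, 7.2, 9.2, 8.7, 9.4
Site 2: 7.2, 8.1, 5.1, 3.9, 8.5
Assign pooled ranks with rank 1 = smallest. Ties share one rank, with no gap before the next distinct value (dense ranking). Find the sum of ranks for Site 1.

Sorted (ascending): 3.4, 3.9, 5.1, 7.2, 7.2, 8.1, 8.5, 8.7, 8.8, 9.2, 9.2, 9.4
The 2 values of 7.2 share dense rank 4.
The 2 values of 9.2 share dense rank 9.
Remaining distinct values take the next consecutive integers.
Site 1 values → pooled ranks: 8.8→8, 9.2→9, 3.4→1, 7.2→4, 9.2→9, 8.7→7, 9.4→10
Rank sum = 8 + 9 + 1 + 4 + 9 + 7 + 10 = 48

48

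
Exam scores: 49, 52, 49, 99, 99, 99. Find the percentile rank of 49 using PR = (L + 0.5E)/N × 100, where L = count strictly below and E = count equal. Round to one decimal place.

16.7

N = 6.
Strictly below 49: 0. Equal to 49: 2.
PR = (0 + 0.5·2)/6 × 100 = 16.7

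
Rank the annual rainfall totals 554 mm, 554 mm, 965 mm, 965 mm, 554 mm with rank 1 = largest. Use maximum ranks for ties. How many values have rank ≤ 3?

2

Sorted (descending): 965, 965, 554, 554, 554
The 2 values of 965 occupy positions 1–2 → each gets rank 2.
The 3 values of 554 occupy positions 3–5 → each gets rank 5.
Ranks ≤ 3: {2, 2} → 2 values.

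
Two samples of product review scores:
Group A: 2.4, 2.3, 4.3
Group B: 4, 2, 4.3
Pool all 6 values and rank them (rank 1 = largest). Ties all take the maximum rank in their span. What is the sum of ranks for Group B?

Sorted (descending): 4.3, 4.3, 4, 2.4, 2.3, 2
The 2 values of 4.3 occupy positions 1–2 → each gets rank 2.
Group B values → pooled ranks: 4→3, 2→6, 4.3→2
Rank sum = 3 + 6 + 2 = 11

11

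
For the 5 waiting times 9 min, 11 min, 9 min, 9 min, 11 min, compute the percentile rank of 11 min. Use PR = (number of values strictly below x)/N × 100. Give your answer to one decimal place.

N = 5.
Strictly below 11: 3. Equal to 11: 2.
PR = 3/5 × 100 = 60.0

60.0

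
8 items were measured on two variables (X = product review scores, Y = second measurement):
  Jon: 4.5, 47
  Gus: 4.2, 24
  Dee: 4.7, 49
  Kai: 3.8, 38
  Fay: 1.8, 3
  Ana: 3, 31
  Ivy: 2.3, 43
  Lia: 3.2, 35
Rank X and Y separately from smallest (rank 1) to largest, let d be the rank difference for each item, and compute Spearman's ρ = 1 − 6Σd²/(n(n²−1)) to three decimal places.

Ranks of variable 1: 7, 6, 8, 5, 1, 3, 2, 4
Ranks of variable 2: 7, 2, 8, 5, 1, 3, 6, 4
d = r₁ − r₂: 0, 4, 0, 0, 0, 0, -4, 0
d²: 0, 16, 0, 0, 0, 0, 16, 0; Σd² = 32
ρ = 1 − 6·32/(8·63) = 1 − 192/504 = 0.619

0.619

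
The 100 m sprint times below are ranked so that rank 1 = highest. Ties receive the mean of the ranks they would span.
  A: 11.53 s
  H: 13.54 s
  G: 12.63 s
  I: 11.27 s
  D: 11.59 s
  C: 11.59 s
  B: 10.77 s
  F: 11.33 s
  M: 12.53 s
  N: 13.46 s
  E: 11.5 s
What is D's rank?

Sorted (descending): 13.54, 13.46, 12.63, 12.53, 11.59, 11.59, 11.53, 11.5, 11.33, 11.27, 10.77
The 2 values of 11.59 occupy positions 5–6 → average rank (5+6)/2 = 5.5.
D has value 11.59 s → rank 5.5.

5.5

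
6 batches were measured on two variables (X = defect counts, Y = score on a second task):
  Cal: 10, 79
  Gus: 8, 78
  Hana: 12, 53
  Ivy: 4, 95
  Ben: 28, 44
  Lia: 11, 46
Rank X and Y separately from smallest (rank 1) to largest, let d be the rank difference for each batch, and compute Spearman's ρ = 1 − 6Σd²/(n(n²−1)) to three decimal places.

-0.886

Ranks of variable 1: 3, 2, 5, 1, 6, 4
Ranks of variable 2: 5, 4, 3, 6, 1, 2
d = r₁ − r₂: -2, -2, 2, -5, 5, 2
d²: 4, 4, 4, 25, 25, 4; Σd² = 66
ρ = 1 − 6·66/(6·35) = 1 − 396/210 = -0.886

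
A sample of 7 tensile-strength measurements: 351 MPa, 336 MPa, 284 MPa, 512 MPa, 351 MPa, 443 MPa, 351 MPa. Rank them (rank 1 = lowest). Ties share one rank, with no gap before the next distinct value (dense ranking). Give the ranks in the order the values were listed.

Sorted (ascending): 284, 336, 351, 351, 351, 443, 512
The 3 values of 351 share dense rank 3.
Remaining distinct values take the next consecutive integers.

3, 2, 1, 5, 3, 4, 3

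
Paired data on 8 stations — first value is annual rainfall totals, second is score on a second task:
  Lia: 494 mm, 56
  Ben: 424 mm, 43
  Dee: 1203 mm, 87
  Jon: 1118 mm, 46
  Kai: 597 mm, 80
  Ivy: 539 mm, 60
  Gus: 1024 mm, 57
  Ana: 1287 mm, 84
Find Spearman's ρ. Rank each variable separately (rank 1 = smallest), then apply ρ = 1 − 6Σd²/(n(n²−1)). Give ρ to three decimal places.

0.667

Ranks of variable 1: 2, 1, 7, 6, 4, 3, 5, 8
Ranks of variable 2: 3, 1, 8, 2, 6, 5, 4, 7
d = r₁ − r₂: -1, 0, -1, 4, -2, -2, 1, 1
d²: 1, 0, 1, 16, 4, 4, 1, 1; Σd² = 28
ρ = 1 − 6·28/(8·63) = 1 − 168/504 = 0.667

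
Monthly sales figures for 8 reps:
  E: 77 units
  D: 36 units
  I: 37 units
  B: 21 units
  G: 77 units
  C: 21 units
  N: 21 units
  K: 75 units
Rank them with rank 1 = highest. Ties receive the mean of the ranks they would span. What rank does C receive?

7

Sorted (descending): 77, 77, 75, 37, 36, 21, 21, 21
The 2 values of 77 occupy positions 1–2 → average rank (1+2)/2 = 1.5.
The 3 values of 21 occupy positions 6–8 → average rank 7.
C has value 21 units → rank 7.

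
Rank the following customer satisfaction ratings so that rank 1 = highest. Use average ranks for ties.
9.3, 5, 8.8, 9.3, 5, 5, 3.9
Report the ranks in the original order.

Sorted (descending): 9.3, 9.3, 8.8, 5, 5, 5, 3.9
The 2 values of 9.3 occupy positions 1–2 → average rank (1+2)/2 = 1.5.
The 3 values of 5 occupy positions 4–6 → average rank 5.

1.5, 5, 3, 1.5, 5, 5, 7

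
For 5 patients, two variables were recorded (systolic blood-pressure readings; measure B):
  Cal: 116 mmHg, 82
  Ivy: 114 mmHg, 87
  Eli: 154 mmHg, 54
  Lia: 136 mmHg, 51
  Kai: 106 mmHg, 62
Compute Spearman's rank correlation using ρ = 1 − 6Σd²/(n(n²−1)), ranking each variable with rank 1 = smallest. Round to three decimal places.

-0.600

Ranks of variable 1: 3, 2, 5, 4, 1
Ranks of variable 2: 4, 5, 2, 1, 3
d = r₁ − r₂: -1, -3, 3, 3, -2
d²: 1, 9, 9, 9, 4; Σd² = 32
ρ = 1 − 6·32/(5·24) = 1 − 192/120 = -0.600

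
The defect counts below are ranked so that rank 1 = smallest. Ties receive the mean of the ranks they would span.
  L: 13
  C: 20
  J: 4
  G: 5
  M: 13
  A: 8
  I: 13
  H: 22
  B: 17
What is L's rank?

Sorted (ascending): 4, 5, 8, 13, 13, 13, 17, 20, 22
The 3 values of 13 occupy positions 4–6 → average rank 5.
L has value 13 → rank 5.

5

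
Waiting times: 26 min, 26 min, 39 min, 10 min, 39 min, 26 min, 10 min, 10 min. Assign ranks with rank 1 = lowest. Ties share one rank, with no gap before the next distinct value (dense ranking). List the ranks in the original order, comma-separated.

2, 2, 3, 1, 3, 2, 1, 1

Sorted (ascending): 10, 10, 10, 26, 26, 26, 39, 39
The 3 values of 10 share dense rank 1.
The 3 values of 26 share dense rank 2.
The 2 values of 39 share dense rank 3.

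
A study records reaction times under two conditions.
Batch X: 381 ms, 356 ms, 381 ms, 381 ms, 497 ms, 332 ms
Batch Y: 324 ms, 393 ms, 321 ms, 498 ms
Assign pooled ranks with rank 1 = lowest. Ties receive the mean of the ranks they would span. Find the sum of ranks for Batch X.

Sorted (ascending): 321, 324, 332, 356, 381, 381, 381, 393, 497, 498
The 3 values of 381 occupy positions 5–7 → average rank 6.
Batch X values → pooled ranks: 381→6, 356→4, 381→6, 381→6, 497→9, 332→3
Rank sum = 6 + 4 + 6 + 6 + 9 + 3 = 34

34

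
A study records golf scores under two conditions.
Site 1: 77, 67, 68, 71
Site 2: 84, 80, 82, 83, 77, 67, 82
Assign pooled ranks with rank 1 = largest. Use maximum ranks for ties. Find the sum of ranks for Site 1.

35

Sorted (descending): 84, 83, 82, 82, 80, 77, 77, 71, 68, 67, 67
The 2 values of 82 occupy positions 3–4 → each gets rank 4.
The 2 values of 77 occupy positions 6–7 → each gets rank 7.
The 2 values of 67 occupy positions 10–11 → each gets rank 11.
Site 1 values → pooled ranks: 77→7, 67→11, 68→9, 71→8
Rank sum = 7 + 11 + 9 + 8 = 35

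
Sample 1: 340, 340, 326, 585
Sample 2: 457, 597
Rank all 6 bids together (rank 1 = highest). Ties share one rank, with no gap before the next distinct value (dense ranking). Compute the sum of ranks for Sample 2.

4

Sorted (descending): 597, 585, 457, 340, 340, 326
The 2 values of 340 share dense rank 4.
Remaining distinct values take the next consecutive integers.
Sample 2 values → pooled ranks: 457→3, 597→1
Rank sum = 3 + 1 = 4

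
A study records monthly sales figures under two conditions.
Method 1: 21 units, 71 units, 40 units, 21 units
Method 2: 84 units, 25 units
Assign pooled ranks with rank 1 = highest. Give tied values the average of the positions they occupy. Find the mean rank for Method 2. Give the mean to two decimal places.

2.50

Sorted (descending): 84, 71, 40, 25, 21, 21
The 2 values of 21 occupy positions 5–6 → average rank (5+6)/2 = 5.5.
Method 2 values → pooled ranks: 84→1, 25→4
Mean rank = (1 + 4) / 2 = 2.50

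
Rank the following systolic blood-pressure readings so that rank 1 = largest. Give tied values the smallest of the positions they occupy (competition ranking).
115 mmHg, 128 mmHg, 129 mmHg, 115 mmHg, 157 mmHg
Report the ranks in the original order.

4, 3, 2, 4, 1

Sorted (descending): 157, 129, 128, 115, 115
The 2 values of 115 occupy positions 4–5 → each gets rank 4.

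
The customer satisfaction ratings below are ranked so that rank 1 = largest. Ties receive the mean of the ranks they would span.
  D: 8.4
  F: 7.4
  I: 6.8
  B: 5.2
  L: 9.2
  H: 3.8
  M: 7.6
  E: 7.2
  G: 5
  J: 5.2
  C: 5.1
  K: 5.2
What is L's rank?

1

Sorted (descending): 9.2, 8.4, 7.6, 7.4, 7.2, 6.8, 5.2, 5.2, 5.2, 5.1, 5, 3.8
The 3 values of 5.2 occupy positions 7–9 → average rank 8.
L has value 9.2 → rank 1.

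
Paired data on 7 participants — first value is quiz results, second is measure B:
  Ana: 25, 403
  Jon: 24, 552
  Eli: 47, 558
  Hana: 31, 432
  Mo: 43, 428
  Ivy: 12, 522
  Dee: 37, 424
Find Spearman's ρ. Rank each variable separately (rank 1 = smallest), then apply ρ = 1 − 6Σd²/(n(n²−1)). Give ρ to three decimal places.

Ranks of variable 1: 3, 2, 7, 4, 6, 1, 5
Ranks of variable 2: 1, 6, 7, 4, 3, 5, 2
d = r₁ − r₂: 2, -4, 0, 0, 3, -4, 3
d²: 4, 16, 0, 0, 9, 16, 9; Σd² = 54
ρ = 1 − 6·54/(7·48) = 1 − 324/336 = 0.036

0.036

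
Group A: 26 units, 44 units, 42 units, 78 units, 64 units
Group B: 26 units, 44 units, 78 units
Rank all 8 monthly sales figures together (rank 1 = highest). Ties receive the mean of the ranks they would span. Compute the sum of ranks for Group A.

22.5

Sorted (descending): 78, 78, 64, 44, 44, 42, 26, 26
The 2 values of 78 occupy positions 1–2 → average rank (1+2)/2 = 1.5.
The 2 values of 44 occupy positions 4–5 → average rank (4+5)/2 = 4.5.
The 2 values of 26 occupy positions 7–8 → average rank (7+8)/2 = 7.5.
Group A values → pooled ranks: 26→7.5, 44→4.5, 42→6, 78→1.5, 64→3
Rank sum = 7.5 + 4.5 + 6 + 1.5 + 3 = 22.5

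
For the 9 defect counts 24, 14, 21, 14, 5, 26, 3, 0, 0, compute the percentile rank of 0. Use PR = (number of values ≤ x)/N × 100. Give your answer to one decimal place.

N = 9.
Strictly below 0: 0. Equal to 0: 2.
PR = 2/9 × 100 = 22.2

22.2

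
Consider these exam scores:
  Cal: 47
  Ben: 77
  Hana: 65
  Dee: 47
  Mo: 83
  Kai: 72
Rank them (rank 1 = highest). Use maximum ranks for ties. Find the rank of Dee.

6

Sorted (descending): 83, 77, 72, 65, 47, 47
The 2 values of 47 occupy positions 5–6 → each gets rank 6.
Dee has value 47 → rank 6.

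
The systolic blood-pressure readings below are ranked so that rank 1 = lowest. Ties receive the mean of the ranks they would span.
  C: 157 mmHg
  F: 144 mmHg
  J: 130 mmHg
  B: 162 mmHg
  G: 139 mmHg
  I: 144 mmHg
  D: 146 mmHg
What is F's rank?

3.5

Sorted (ascending): 130, 139, 144, 144, 146, 157, 162
The 2 values of 144 occupy positions 3–4 → average rank (3+4)/2 = 3.5.
F has value 144 mmHg → rank 3.5.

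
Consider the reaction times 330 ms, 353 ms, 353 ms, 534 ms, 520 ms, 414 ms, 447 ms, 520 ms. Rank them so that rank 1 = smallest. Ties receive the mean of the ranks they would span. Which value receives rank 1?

Sorted (ascending): 330, 353, 353, 414, 447, 520, 520, 534
The 2 values of 353 occupy positions 2–3 → average rank (2+3)/2 = 2.5.
The 2 values of 520 occupy positions 6–7 → average rank (6+7)/2 = 6.5.
Rank 1 → value 330.

330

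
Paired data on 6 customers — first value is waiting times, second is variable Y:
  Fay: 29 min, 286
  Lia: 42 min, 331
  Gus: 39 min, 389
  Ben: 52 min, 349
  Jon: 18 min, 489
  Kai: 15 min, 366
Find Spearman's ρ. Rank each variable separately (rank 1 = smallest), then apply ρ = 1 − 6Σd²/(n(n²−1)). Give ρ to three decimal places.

Ranks of variable 1: 3, 5, 4, 6, 2, 1
Ranks of variable 2: 1, 2, 5, 3, 6, 4
d = r₁ − r₂: 2, 3, -1, 3, -4, -3
d²: 4, 9, 1, 9, 16, 9; Σd² = 48
ρ = 1 − 6·48/(6·35) = 1 − 288/210 = -0.371

-0.371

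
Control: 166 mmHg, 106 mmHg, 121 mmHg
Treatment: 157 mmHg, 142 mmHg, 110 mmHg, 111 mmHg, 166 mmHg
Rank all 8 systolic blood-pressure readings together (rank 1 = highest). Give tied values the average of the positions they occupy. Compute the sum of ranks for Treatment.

21.5

Sorted (descending): 166, 166, 157, 142, 121, 111, 110, 106
The 2 values of 166 occupy positions 1–2 → average rank (1+2)/2 = 1.5.
Treatment values → pooled ranks: 157→3, 142→4, 110→7, 111→6, 166→1.5
Rank sum = 3 + 4 + 7 + 6 + 1.5 = 21.5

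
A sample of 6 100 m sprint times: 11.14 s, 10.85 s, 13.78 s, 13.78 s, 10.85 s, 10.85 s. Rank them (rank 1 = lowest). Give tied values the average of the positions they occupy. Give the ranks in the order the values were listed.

4, 2, 5.5, 5.5, 2, 2

Sorted (ascending): 10.85, 10.85, 10.85, 11.14, 13.78, 13.78
The 3 values of 10.85 occupy positions 1–3 → average rank 2.
The 2 values of 13.78 occupy positions 5–6 → average rank (5+6)/2 = 5.5.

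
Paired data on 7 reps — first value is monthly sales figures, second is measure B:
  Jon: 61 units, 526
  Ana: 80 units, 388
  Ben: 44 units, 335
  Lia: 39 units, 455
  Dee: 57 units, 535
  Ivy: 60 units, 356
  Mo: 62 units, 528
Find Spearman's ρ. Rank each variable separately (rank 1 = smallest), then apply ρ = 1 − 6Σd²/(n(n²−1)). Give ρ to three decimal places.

Ranks of variable 1: 5, 7, 2, 1, 3, 4, 6
Ranks of variable 2: 5, 3, 1, 4, 7, 2, 6
d = r₁ − r₂: 0, 4, 1, -3, -4, 2, 0
d²: 0, 16, 1, 9, 16, 4, 0; Σd² = 46
ρ = 1 − 6·46/(7·48) = 1 − 276/336 = 0.179

0.179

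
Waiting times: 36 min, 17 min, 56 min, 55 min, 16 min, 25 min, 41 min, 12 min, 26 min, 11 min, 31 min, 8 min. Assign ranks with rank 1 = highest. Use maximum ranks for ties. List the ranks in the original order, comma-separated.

4, 8, 1, 2, 9, 7, 3, 10, 6, 11, 5, 12

Sorted (descending): 56, 55, 41, 36, 31, 26, 25, 17, 16, 12, 11, 8
No ties — each value takes its position as its rank.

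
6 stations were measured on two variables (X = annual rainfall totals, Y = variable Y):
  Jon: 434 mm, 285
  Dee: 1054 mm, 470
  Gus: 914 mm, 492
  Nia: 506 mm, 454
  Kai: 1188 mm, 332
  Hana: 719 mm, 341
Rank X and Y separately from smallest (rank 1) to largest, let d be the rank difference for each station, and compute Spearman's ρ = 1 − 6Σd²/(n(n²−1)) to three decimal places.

0.314

Ranks of variable 1: 1, 5, 4, 2, 6, 3
Ranks of variable 2: 1, 5, 6, 4, 2, 3
d = r₁ − r₂: 0, 0, -2, -2, 4, 0
d²: 0, 0, 4, 4, 16, 0; Σd² = 24
ρ = 1 − 6·24/(6·35) = 1 − 144/210 = 0.314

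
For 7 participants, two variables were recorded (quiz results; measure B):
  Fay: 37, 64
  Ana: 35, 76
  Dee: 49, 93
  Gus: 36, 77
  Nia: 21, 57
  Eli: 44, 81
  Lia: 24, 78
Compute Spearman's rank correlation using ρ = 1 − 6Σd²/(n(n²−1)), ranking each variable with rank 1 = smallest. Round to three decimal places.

Ranks of variable 1: 5, 3, 7, 4, 1, 6, 2
Ranks of variable 2: 2, 3, 7, 4, 1, 6, 5
d = r₁ − r₂: 3, 0, 0, 0, 0, 0, -3
d²: 9, 0, 0, 0, 0, 0, 9; Σd² = 18
ρ = 1 − 6·18/(7·48) = 1 − 108/336 = 0.679

0.679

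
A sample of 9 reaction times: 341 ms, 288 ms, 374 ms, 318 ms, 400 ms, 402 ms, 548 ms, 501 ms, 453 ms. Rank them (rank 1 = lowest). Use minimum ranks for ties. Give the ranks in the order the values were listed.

3, 1, 4, 2, 5, 6, 9, 8, 7

Sorted (ascending): 288, 318, 341, 374, 400, 402, 453, 501, 548
No ties — each value takes its position as its rank.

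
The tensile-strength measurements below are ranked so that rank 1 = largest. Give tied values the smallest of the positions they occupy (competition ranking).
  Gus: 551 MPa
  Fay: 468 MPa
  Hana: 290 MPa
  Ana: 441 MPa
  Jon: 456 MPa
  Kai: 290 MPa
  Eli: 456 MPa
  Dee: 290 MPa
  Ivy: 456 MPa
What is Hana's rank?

Sorted (descending): 551, 468, 456, 456, 456, 441, 290, 290, 290
The 3 values of 456 occupy positions 3–5 → each gets rank 3.
The 3 values of 290 occupy positions 7–9 → each gets rank 7.
Hana has value 290 MPa → rank 7.

7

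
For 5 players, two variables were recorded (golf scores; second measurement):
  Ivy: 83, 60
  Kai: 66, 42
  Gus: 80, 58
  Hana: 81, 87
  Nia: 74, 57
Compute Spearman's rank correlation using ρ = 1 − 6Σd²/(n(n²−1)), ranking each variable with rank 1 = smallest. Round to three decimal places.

Ranks of variable 1: 5, 1, 3, 4, 2
Ranks of variable 2: 4, 1, 3, 5, 2
d = r₁ − r₂: 1, 0, 0, -1, 0
d²: 1, 0, 0, 1, 0; Σd² = 2
ρ = 1 − 6·2/(5·24) = 1 − 12/120 = 0.900

0.900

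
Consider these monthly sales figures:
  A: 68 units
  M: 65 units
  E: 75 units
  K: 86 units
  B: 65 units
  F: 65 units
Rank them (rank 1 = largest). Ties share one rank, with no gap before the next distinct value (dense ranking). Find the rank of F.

Sorted (descending): 86, 75, 68, 65, 65, 65
The 3 values of 65 share dense rank 4.
Remaining distinct values take the next consecutive integers.
F has value 65 units → rank 4.

4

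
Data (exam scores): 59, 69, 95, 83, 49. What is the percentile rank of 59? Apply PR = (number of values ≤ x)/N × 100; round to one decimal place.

40.0

N = 5.
Strictly below 59: 1. Equal to 59: 1.
PR = 2/5 × 100 = 40.0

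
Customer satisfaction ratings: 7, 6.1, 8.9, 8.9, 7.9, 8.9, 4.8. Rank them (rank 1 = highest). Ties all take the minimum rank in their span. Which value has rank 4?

7.9

Sorted (descending): 8.9, 8.9, 8.9, 7.9, 7, 6.1, 4.8
The 3 values of 8.9 occupy positions 1–3 → each gets rank 1.
Rank 4 → value 7.9.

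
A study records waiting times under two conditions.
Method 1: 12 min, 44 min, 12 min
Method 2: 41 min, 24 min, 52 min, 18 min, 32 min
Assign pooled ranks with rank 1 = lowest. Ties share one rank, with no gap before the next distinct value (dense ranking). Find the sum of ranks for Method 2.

Sorted (ascending): 12, 12, 18, 24, 32, 41, 44, 52
The 2 values of 12 share dense rank 1.
Remaining distinct values take the next consecutive integers.
Method 2 values → pooled ranks: 41→5, 24→3, 52→7, 18→2, 32→4
Rank sum = 5 + 3 + 7 + 2 + 4 = 21

21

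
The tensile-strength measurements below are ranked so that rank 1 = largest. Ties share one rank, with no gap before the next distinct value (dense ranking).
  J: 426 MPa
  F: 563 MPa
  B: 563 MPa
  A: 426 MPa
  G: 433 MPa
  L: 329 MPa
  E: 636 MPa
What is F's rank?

Sorted (descending): 636, 563, 563, 433, 426, 426, 329
The 2 values of 563 share dense rank 2.
The 2 values of 426 share dense rank 4.
Remaining distinct values take the next consecutive integers.
F has value 563 MPa → rank 2.

2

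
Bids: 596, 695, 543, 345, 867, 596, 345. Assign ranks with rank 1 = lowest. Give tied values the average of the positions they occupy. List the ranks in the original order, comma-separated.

Sorted (ascending): 345, 345, 543, 596, 596, 695, 867
The 2 values of 345 occupy positions 1–2 → average rank (1+2)/2 = 1.5.
The 2 values of 596 occupy positions 4–5 → average rank (4+5)/2 = 4.5.

4.5, 6, 3, 1.5, 7, 4.5, 1.5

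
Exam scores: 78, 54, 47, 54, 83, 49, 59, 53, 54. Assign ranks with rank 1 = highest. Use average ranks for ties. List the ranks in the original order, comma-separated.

2, 5, 9, 5, 1, 8, 3, 7, 5

Sorted (descending): 83, 78, 59, 54, 54, 54, 53, 49, 47
The 3 values of 54 occupy positions 4–6 → average rank 5.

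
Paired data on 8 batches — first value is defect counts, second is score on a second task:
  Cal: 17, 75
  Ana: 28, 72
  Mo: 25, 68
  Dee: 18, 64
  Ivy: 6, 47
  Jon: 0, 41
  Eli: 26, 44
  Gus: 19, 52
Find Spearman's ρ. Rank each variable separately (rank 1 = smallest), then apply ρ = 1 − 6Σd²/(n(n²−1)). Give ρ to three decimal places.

0.357

Ranks of variable 1: 3, 8, 6, 4, 2, 1, 7, 5
Ranks of variable 2: 8, 7, 6, 5, 3, 1, 2, 4
d = r₁ − r₂: -5, 1, 0, -1, -1, 0, 5, 1
d²: 25, 1, 0, 1, 1, 0, 25, 1; Σd² = 54
ρ = 1 − 6·54/(8·63) = 1 − 324/504 = 0.357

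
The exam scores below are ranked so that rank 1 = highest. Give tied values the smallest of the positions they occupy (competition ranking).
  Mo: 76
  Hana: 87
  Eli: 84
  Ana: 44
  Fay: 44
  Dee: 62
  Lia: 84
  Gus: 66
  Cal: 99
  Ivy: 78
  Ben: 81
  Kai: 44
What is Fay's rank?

10

Sorted (descending): 99, 87, 84, 84, 81, 78, 76, 66, 62, 44, 44, 44
The 2 values of 84 occupy positions 3–4 → each gets rank 3.
The 3 values of 44 occupy positions 10–12 → each gets rank 10.
Fay has value 44 → rank 10.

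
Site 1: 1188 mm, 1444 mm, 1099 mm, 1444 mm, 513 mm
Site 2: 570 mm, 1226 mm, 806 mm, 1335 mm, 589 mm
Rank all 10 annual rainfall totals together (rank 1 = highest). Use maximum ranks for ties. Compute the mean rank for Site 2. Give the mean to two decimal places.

6.20

Sorted (descending): 1444, 1444, 1335, 1226, 1188, 1099, 806, 589, 570, 513
The 2 values of 1444 occupy positions 1–2 → each gets rank 2.
Site 2 values → pooled ranks: 570→9, 1226→4, 806→7, 1335→3, 589→8
Mean rank = (9 + 4 + 7 + 3 + 8) / 5 = 6.20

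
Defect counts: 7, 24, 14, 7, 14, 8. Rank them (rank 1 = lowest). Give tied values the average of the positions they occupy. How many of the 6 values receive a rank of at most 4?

3

Sorted (ascending): 7, 7, 8, 14, 14, 24
The 2 values of 7 occupy positions 1–2 → average rank (1+2)/2 = 1.5.
The 2 values of 14 occupy positions 4–5 → average rank (4+5)/2 = 4.5.
Ranks ≤ 4: {1.5, 1.5, 3} → 3 values.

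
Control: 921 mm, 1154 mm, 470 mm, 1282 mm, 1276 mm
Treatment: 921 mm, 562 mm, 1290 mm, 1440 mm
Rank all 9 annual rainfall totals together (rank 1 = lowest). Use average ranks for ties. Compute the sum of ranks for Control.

22.5

Sorted (ascending): 470, 562, 921, 921, 1154, 1276, 1282, 1290, 1440
The 2 values of 921 occupy positions 3–4 → average rank (3+4)/2 = 3.5.
Control values → pooled ranks: 921→3.5, 1154→5, 470→1, 1282→7, 1276→6
Rank sum = 3.5 + 5 + 1 + 7 + 6 = 22.5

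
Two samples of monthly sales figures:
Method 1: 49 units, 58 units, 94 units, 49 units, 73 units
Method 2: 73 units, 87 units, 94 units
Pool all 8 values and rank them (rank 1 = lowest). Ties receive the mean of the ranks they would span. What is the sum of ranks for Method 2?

18

Sorted (ascending): 49, 49, 58, 73, 73, 87, 94, 94
The 2 values of 49 occupy positions 1–2 → average rank (1+2)/2 = 1.5.
The 2 values of 73 occupy positions 4–5 → average rank (4+5)/2 = 4.5.
The 2 values of 94 occupy positions 7–8 → average rank (7+8)/2 = 7.5.
Method 2 values → pooled ranks: 73→4.5, 87→6, 94→7.5
Rank sum = 4.5 + 6 + 7.5 = 18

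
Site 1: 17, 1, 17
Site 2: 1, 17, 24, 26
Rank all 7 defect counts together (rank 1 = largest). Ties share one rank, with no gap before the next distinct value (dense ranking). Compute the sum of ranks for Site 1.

10

Sorted (descending): 26, 24, 17, 17, 17, 1, 1
The 3 values of 17 share dense rank 3.
The 2 values of 1 share dense rank 4.
Remaining distinct values take the next consecutive integers.
Site 1 values → pooled ranks: 17→3, 1→4, 17→3
Rank sum = 3 + 4 + 3 = 10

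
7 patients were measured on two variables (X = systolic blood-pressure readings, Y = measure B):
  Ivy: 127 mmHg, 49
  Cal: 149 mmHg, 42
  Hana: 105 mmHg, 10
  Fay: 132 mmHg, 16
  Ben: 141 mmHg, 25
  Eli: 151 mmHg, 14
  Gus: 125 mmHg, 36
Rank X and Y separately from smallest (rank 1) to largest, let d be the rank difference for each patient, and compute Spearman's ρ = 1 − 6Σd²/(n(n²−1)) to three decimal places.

0.071

Ranks of variable 1: 3, 6, 1, 4, 5, 7, 2
Ranks of variable 2: 7, 6, 1, 3, 4, 2, 5
d = r₁ − r₂: -4, 0, 0, 1, 1, 5, -3
d²: 16, 0, 0, 1, 1, 25, 9; Σd² = 52
ρ = 1 − 6·52/(7·48) = 1 − 312/336 = 0.071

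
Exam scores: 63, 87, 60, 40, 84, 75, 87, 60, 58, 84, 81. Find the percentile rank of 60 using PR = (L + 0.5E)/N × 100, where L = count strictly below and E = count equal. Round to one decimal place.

27.3

N = 11.
Strictly below 60: 2. Equal to 60: 2.
PR = (2 + 0.5·2)/11 × 100 = 27.3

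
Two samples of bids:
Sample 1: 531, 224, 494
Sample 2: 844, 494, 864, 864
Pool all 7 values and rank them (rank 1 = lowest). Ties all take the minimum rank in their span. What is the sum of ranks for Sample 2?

19

Sorted (ascending): 224, 494, 494, 531, 844, 864, 864
The 2 values of 494 occupy positions 2–3 → each gets rank 2.
The 2 values of 864 occupy positions 6–7 → each gets rank 6.
Sample 2 values → pooled ranks: 844→5, 494→2, 864→6, 864→6
Rank sum = 5 + 2 + 6 + 6 = 19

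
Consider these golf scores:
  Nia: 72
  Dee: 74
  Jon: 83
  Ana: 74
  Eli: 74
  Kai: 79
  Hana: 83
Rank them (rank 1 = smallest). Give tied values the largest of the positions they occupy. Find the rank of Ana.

4

Sorted (ascending): 72, 74, 74, 74, 79, 83, 83
The 3 values of 74 occupy positions 2–4 → each gets rank 4.
The 2 values of 83 occupy positions 6–7 → each gets rank 7.
Ana has value 74 → rank 4.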